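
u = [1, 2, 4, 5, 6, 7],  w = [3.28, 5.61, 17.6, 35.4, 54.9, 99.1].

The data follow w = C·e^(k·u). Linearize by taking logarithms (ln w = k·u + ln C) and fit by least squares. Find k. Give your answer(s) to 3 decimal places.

Let Y = ln w. Fitting Y = k·u + ln C by least squares:
XᵀX = [[131.0000, 25.0000]; [25.0000, 6]], rhs = [90.1481, 17.9486]ᵀ  (here Σu = 25.0000, Σ(u)² = 131.0000, Σln w = 17.9486, Σu·ln w = 90.1481).
Solving (det = 161.0000): k = 0.57250, ln C = 0.60603.

k = 0.572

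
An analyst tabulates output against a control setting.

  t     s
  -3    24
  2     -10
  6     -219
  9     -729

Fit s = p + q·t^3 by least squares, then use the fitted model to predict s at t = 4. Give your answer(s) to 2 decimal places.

ŝ = -66.58

Compute the Gram sums: Σ1 = 4, Σt^3 = 926, Σt^3·t^3 = 578890.
And Σs = -934, Σt^3·s = -579473.
Determinant 4·578890 − 926² = 1458084.
p = ((-934)·578890 − 926·(-579473))/1458084 = -681877/243014; q = (4·(-579473) − 926·(-934))/1458084 = -121084/121507.
At t = 4: ŝ = (-681877/243014)·(1) + (-121084/121507)·(64) = -16180629/243014.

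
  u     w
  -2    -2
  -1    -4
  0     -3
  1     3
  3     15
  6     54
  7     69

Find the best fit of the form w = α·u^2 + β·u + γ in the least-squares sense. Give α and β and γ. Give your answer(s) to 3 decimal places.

α = 1.098, β = 2.554, γ = -1.939

AᵀA·[α, β, γ]ᵀ = Aᵀw reads: 3796·α + 578·β + 100·γ = 5451;  578·α + 100·β + 14·γ = 863;  100·α + 14·β + 7·γ = 132.
Inverting the 3×3 Gram matrix, [α, β, γ]ᵀ = [3925/3574, 82147/32166, -31189/16083]ᵀ.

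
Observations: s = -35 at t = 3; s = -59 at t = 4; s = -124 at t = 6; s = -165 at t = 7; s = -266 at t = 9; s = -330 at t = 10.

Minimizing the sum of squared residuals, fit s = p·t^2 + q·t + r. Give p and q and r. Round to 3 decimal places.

p = -3.167, q = -0.713, r = -4.947

Compute the Gram sums: Σt^2·t^2 = 20595, Σt^2·t = 2379, Σt^2 = 291, Σt·t = 291, Σt = 39, Σ1 = 6.
And Σt^2·s = -68354, Σt·s = -7934, Σs = -979.
Solving the 3×3 system (Gaussian elimination) gives p = -19/6, q = -107/150, r = -371/75.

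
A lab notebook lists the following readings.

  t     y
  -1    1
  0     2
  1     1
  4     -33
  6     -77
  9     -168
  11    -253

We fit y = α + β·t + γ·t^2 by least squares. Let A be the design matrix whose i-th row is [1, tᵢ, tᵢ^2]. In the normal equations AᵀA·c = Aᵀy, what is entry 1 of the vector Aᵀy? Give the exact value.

-527

Entry 1 ↔ basis 1, so (Aᵀy)_{1} = Σᵢ yᵢ = (1)·(1) + (1)·(2) + (1)·(1) + (1)·(-33) + (1)·(-77) + (1)·(-168) + (1)·(-253) = -527.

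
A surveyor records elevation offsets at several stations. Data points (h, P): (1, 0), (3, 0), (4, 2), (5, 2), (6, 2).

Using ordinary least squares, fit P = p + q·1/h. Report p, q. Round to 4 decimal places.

XᵀX·[p, q]ᵀ = XᵀP reads: 5·p + (39/20)·q = 6;  (39/20)·p + (4469/3600)·q = 37/30.
Determinant 5·(4469/3600) − (39/20)² = 541/225.
p = (6·(4469/3600) − (39/20)·(37/30))/(541/225) = 4539/2164; q = (5·(37/30) − (39/20)·6)/(541/225) = -1245/541.

p = 2.0975, q = -2.3013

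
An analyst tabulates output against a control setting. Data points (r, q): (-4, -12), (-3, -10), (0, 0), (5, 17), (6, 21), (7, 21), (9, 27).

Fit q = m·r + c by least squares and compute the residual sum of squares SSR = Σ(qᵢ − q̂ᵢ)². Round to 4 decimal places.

SSR = 9.3031

The normal system XᵀX·[m, c]ᵀ = Xᵀq is [[216, 20]; [20, 7]]·[m, c]ᵀ = [679, 64]ᵀ.
Determinant 216·7 − 20² = 1112.
m = (679·7 − 20·64)/1112 = 3473/1112; c = (216·64 − 20·679)/1112 = 61/278.
Residuals: 38/139, -945/1112, -61/278, 1295/1112, 1135/556, -1203/1112, -1477/1112; SSR = 10345/1112.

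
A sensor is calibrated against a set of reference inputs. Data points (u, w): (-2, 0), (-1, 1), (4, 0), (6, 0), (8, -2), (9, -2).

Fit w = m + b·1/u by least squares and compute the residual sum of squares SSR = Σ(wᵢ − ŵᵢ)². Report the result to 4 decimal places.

SSR = 4.6215

Normal-equation sums: Σ1 = 6, Σ1/u = -61/72, Σ1/u·1/u = 7093/5184.
For Mᵀw: Σw = -3, Σ1/u·w = -53/36.
det = 6·(7093/5184) − (-61/72)² = 38837/5184.
m = ((-3)·(7093/5184) − (-61/72)·(-53/36))/(38837/5184) = -27745/38837; b = (6·(-53/36) − (-61/72)·(-3))/(38837/5184) = -58968/38837.
Residuals: -1739/38837, 7614/38837, 42487/38837, 37573/38837, -42558/38837, -43377/38837; SSR = 179484/38837.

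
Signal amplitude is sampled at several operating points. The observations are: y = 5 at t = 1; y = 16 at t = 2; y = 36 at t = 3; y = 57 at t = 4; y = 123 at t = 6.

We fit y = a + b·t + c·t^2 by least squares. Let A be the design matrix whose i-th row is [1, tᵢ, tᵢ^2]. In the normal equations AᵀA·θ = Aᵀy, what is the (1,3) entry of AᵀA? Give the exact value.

Row 1 ↔ basis 1, column 3 ↔ basis t^2, so (AᵀA)_{1,3} = Σᵢ t^2 = (1)·(1) + (1)·(4) + (1)·(9) + (1)·(16) + (1)·(36) = 66.

66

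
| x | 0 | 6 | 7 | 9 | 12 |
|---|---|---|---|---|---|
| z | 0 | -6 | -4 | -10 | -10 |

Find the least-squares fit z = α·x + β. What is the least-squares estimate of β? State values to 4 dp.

β = 0.0406

The normal equations are: 310·α + 34·β = -274;  34·α + 5·β = -30.
(Σx·x = 310, Σx = 34, Σ1 = 5, Σx·z = -274, Σz = -30.)
Eliminating β: 5·(row 1) − 34·(row 2) gives 394·α = 5·(-274) − 34·(-30) = -350, so α = -175/197.
Then β = ((-30) − 34·(-175/197))/5 = 8/197.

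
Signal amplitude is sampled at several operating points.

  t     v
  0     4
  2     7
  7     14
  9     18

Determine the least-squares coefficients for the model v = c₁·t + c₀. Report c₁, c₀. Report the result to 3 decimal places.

c₁ = 1.519, c₀ = 3.915

The normal equations are: 134·c₁ + 18·c₀ = 274;  18·c₁ + 4·c₀ = 43.
(Σt·t = 134, Σt = 18, Σ1 = 4, Σt·v = 274, Σv = 43.)
Determinant 134·4 − 18² = 212.
c₁ = (274·4 − 18·43)/212 = 161/106; c₀ = (134·43 − 18·274)/212 = 415/106.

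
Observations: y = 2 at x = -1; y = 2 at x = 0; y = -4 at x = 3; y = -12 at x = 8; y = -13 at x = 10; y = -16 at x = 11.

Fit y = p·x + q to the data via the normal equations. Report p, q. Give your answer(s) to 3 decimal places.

Sums needed: Σx·x = 295, Σx = 31, Σ1 = 6.
And Σx·y = -416, Σy = -41.
So MᵀM·[p, q]ᵀ = Mᵀy: [[295, 31]; [31, 6]]·[p, q]ᵀ = [-416, -41]ᵀ.
Determinant 295·6 − 31² = 809.
p = ((-416)·6 − 31·(-41))/809 = -1225/809; q = (295·(-41) − 31·(-416))/809 = 801/809.

p = -1.514, q = 0.990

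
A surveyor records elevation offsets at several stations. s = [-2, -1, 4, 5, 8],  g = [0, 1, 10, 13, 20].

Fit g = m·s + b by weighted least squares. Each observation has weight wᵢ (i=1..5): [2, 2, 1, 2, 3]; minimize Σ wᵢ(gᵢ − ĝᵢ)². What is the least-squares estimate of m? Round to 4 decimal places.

Setting ∂/∂m … = 0 gives: 268·m + 32·b = 648;  32·m + 10·b = 98.
Determinant 268·10 − 32² = 1656.
m = (648·10 − 32·98)/1656 = 418/207; b = (268·98 − 32·648)/1656 = 691/207.

m = 2.0193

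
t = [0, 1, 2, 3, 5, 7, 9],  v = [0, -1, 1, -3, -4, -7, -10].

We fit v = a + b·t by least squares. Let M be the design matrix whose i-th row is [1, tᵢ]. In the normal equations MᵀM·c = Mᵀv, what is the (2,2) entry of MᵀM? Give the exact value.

Row 2 ↔ basis t, column 2 ↔ basis t, so (MᵀM)_{2,2} = Σᵢ (t)·(t) = (0)·(0) + (1)·(1) + (2)·(2) + (3)·(3) + (5)·(5) + (7)·(7) + (9)·(9) = 169.

169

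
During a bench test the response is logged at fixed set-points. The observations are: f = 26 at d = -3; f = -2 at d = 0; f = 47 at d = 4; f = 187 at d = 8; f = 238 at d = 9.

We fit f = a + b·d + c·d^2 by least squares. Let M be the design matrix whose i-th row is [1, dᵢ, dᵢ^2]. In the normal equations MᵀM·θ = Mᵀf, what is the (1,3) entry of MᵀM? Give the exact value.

170

Row 1 ↔ basis 1, column 3 ↔ basis d^2, so (MᵀM)_{1,3} = Σᵢ d^2 = (1)·(9) + (1)·(0) + (1)·(16) + (1)·(64) + (1)·(81) = 170.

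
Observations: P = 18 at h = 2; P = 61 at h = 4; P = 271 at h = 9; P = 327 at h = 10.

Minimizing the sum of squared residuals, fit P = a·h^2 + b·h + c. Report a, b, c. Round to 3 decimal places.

From the data, Σh^2·h^2 = 16833, Σh^2·h = 1801, Σh^2 = 201, Σh·h = 201, Σh = 25, Σ1 = 4.
And Σh^2·P = 55699, Σh·P = 5989, ΣP = 677.
AᵀA·[a, b, c]ᵀ = AᵀP becomes [[16833, 1801, 201]; [1801, 201, 25]; [201, 25, 4]]·[a, b, c]ᵀ = [55699, 5989, 677]ᵀ.
Solving the 3×3 system (Gaussian elimination) gives a = 25269/9076, b = 48895/9076, c = -9812/2269.

a = 2.784, b = 5.387, c = -4.324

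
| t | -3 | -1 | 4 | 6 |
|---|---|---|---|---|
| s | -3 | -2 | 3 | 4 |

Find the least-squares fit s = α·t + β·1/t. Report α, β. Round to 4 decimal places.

Setting ∂/∂α … = 0 gives: 62·α + 4·β = 47;  4·α + (173/144)·β = 53/12.
(Σt·t = 62, Σt·1/t = 4, Σ1/t·1/t = 173/144, Σt·s = 47, Σ1/t·s = 53/12.)
Δ = 62·(173/144) − 4² = 4211/72.
α = (47·(173/144) − 4·(53/12))/(4211/72) = 5587/8422; β = (62·(53/12) − 4·47)/(4211/72) = 6180/4211.

α = 0.6634, β = 1.4676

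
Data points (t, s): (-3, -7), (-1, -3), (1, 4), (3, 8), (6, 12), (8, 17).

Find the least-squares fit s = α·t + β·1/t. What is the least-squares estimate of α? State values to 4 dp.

Sums needed: Σt·t = 120, Σt·1/t = 6, Σ1/t·1/t = 145/64.
And Σt·s = 260, Σ1/t·s = 129/8.
So XᵀX·[α, β]ᵀ = Xᵀs: [[120, 6]; [6, 145/64]]·[α, β]ᵀ = [260, 129/8]ᵀ.
Δ = 120·(145/64) − 6² = 1887/8.
α = (260·(145/64) − 6·(129/8))/(1887/8) = 7877/3774; β = (120·(129/8) − 6·260)/(1887/8) = 1000/629.

α = 2.0872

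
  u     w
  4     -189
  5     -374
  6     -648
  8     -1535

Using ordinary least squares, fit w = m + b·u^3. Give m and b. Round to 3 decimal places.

m = 1.865, b = -3.003

Compute the Gram sums: Σ1 = 4, Σu^3 = 917, Σu^3·u^3 = 328521.
Right-hand side: Σw = -2746, Σu^3·w = -984734.
So AᵀA·[m, b]ᵀ = Aᵀw: [[4, 917]; [917, 328521]]·[m, b]ᵀ = [-2746, -984734]ᵀ.
Δ = 4·328521 − 917² = 473195.
m = ((-2746)·328521 − 917·(-984734))/473195 = 882412/473195; b = (4·(-984734) − 917·(-2746))/473195 = -1420854/473195.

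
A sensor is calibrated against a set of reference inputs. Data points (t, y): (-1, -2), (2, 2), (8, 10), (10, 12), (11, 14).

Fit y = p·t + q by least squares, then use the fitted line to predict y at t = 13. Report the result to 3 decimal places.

ŷ = 16.364

Normal-equation sums: Σt·t = 290, Σt = 30, Σ1 = 5.
Moment sums: Σt·y = 360, Σy = 36.
MᵀM·[p, q]ᵀ = Mᵀy becomes [[290, 30]; [30, 5]]·[p, q]ᵀ = [360, 36]ᵀ.
Δ = 290·5 − 30² = 550.
p = (360·5 − 30·36)/550 = 72/55; q = (290·36 − 30·360)/550 = -36/55.
At t = 13: ŷ = (72/55)·(13) + (-36/55)·(1) = 180/11.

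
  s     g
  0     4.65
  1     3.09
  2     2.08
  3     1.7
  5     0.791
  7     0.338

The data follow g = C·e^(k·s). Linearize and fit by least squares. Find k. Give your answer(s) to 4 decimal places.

k = -0.3649

With ln gᵢ as the transformed response and sᵢ as the regressor:
Σs = 18.0000, Σ(s)² = 88.0000, Σln g = 2.6089, Σs·ln g = -4.5805.
Equations: 88.0000·k + 18.0000·ln C = -4.5805;  18.0000·k + 6·ln C = 2.6089.
Δ = 88.0000·6 − (18.0000)² = 204.0000; k = (-4.5805·6 − 18.0000·2.6089)/204.0000 = -0.36491, ln C = (88.0000·2.6089 − 18.0000·-4.5805)/204.0000 = 1.52955.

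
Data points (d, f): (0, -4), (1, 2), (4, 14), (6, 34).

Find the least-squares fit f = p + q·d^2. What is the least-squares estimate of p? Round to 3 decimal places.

From the data, Σ1 = 4, Σd^2 = 53, Σd^2·d^2 = 1553.
Right-hand side: Σf = 46, Σd^2·f = 1450.
Normal equations: [[4, 53]; [53, 1553]]·[p, q]ᵀ = [46, 1450]ᵀ.
Determinant 4·1553 − 53² = 3403.
p = (46·1553 − 53·1450)/3403 = -132/83; q = (4·1450 − 53·46)/3403 = 82/83.

p = -1.590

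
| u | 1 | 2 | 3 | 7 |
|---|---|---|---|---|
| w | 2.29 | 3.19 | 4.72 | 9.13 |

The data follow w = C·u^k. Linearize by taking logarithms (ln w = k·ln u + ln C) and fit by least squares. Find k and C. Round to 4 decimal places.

With ln wᵢ as the transformed response and ln uᵢ as the regressor:
AᵀA = [[5.4740, 3.7377]; [3.7377, 4]], rhs = [6.8124, 5.7519]ᵀ  (here Σln u = 3.7377, Σ(ln u)² = 5.4740, Σln w = 5.7519, Σln u·ln w = 6.8124).
Solving (det = 7.9257): k = 0.72558, ln C = 0.75999, so C = exp(0.75999) = 2.13825.

k = 0.7256, C = 2.1383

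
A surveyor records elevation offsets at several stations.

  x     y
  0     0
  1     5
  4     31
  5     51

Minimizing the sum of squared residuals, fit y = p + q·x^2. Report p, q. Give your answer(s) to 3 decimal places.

Normal-equation sums: Σ1 = 4, Σx^2 = 42, Σx^2·x^2 = 882.
Moment sums: Σy = 87, Σx^2·y = 1776.
So MᵀM·[p, q]ᵀ = Mᵀy: [[4, 42]; [42, 882]]·[p, q]ᵀ = [87, 1776]ᵀ.
Δ = 4·882 − 42² = 1764.
p = (87·882 − 42·1776)/1764 = 17/14; q = (4·1776 − 42·87)/1764 = 575/294.

p = 1.214, q = 1.956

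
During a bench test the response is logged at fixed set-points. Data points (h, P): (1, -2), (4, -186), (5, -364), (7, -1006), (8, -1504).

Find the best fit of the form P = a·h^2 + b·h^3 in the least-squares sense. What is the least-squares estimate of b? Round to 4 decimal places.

Forming XᵀX = [[7379, 53725]; [53725, 399515]] and XᵀP = [-157628, -1172512]ᵀ gives XᵀX·[a, b]ᵀ = XᵀP.
Determinant 7379·399515 − 53725² = 61645560.
a = ((-157628)·399515 − 53725·(-1172512))/61645560 = 307613/1027426; b = (7379·(-1172512) − 53725·(-157628))/61645560 = -15283479/5137130.

b = -2.9751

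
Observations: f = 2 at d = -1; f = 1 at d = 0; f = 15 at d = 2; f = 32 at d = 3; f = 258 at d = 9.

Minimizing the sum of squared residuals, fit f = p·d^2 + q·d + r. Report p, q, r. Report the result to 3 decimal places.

XᵀX·[p, q, r]ᵀ = Xᵀf reads: 6659·p + 763·q + 95·r = 21248;  763·p + 95·q + 13·r = 2446;  95·p + 13·q + 5·r = 308.
(Σd^2·d^2 = 6659, Σd^2·d = 763, Σd^2 = 95, Σd·d = 95, Σd = 13, Σ1 = 5, Σd^2·f = 21248, Σd·f = 2446, Σf = 308.)
Inverting the 3×3 Gram matrix, [p, q, r]ᵀ = [12960/4279, 5759/4279, 2373/4279]ᵀ.

p = 3.029, q = 1.346, r = 0.555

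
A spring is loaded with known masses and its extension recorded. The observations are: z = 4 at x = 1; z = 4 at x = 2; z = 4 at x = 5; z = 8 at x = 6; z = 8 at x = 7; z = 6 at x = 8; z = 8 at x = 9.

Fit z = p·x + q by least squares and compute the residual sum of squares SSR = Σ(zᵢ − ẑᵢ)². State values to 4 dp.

Sums needed: Σx·x = 260, Σx = 38, Σ1 = 7.
Moment sums: Σx·z = 256, Σz = 42.
Eliminating q: 7·(row 1) − 38·(row 2) gives 376·p = 7·256 − 38·42 = 196, so p = 49/94.
Then q = (42 − 38·(49/94))/7 = 149/47.
Residuals: 29/94, -10/47, -167/94, 80/47, 111/94, -63/47, 13/94; SSR = 442/47.

SSR = 9.4043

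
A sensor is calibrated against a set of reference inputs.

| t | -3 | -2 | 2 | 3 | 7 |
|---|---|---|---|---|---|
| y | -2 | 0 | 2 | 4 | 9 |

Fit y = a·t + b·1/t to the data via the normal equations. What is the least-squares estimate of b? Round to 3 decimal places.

Entries of AᵀA: Σt·t = 75, Σt·1/t = 5, Σ1/t·1/t = 655/882.
Moment sums: Σt·y = 85, Σ1/t·y = 30/7.
Normal equations: [[75, 5]; [5, 655/882]]·[a, b]ᵀ = [85, 30/7]ᵀ.
Determinant 75·(655/882) − 5² = 9025/294.
a = (85·(655/882) − 5·(30/7))/(9025/294) = 1471/1083; b = (75·(30/7) − 5·85)/(9025/294) = -1218/361.

b = -3.374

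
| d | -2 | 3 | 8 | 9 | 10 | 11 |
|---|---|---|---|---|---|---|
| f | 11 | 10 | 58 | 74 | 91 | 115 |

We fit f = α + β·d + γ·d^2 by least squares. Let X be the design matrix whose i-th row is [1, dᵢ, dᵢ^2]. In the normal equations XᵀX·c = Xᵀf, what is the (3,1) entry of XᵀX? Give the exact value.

379

Row 3 ↔ basis d^2, column 1 ↔ basis 1, so (XᵀX)_{3,1} = Σᵢ d^2 = (4)·(1) + (9)·(1) + (64)·(1) + (81)·(1) + (100)·(1) + (121)·(1) = 379.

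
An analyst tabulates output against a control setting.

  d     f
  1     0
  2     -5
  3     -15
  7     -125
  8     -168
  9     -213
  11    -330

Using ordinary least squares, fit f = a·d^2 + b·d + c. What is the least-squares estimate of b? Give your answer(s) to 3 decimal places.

With design matrix M, MᵀM = [[27797, 2951, 329]; [2951, 329, 41]; [329, 41, 7]] and Mᵀf = [-74215, -7821, -856]ᵀ.
Inverting the 3×3 Gram matrix, [a, b, c]ᵀ = [-507401/165858, 86765/23694, 1403/27643]ᵀ.

b = 3.662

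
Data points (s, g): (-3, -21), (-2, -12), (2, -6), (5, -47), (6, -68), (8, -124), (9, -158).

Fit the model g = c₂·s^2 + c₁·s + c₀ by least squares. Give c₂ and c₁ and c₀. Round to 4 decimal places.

c₂ = -2.0609, c₁ = 1.0355, c₀ = -0.3305

Forming MᵀM = [[12691, 1555, 223]; [1555, 223, 25]; [223, 25, 7]] and Mᵀg = [-24618, -2982, -436]ᵀ gives MᵀM·[c₂, c₁, c₀]ᵀ = Mᵀg.
Row-reducing yields c₂ = -22923/11123, c₁ = 103657/100107, c₀ = -33088/100107.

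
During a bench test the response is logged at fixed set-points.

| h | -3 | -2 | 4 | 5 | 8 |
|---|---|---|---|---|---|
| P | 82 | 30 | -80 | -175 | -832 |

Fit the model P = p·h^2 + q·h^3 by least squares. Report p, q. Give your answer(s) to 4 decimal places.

p = 3.0697, q = -2.0092

Normal-equation sums: Σh^2·h^2 = 5074, Σh^2·h^3 = 36642, Σh^3·h^3 = 282658.
And Σh^2·P = -58045, Σh^3·P = -455433.
So AᵀA·[p, q]ᵀ = AᵀP: [[5074, 36642]; [36642, 282658]]·[p, q]ᵀ = [-58045, -455433]ᵀ.
det = 5074·282658 − 36642² = 91570528.
p = ((-58045)·282658 − 36642·(-455433))/91570528 = 1133437/369236; q = (5074·(-455433) − 36642·(-58045))/91570528 = -22997769/11446316.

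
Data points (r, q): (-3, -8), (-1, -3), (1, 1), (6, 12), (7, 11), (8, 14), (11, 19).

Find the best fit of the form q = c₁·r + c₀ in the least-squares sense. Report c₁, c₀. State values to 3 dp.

Entries of AᵀA: Σr·r = 281, Σr = 29, Σ1 = 7.
Right-hand side: Σr·q = 498, Σq = 46.
AᵀA·[c₁, c₀]ᵀ = Aᵀq becomes [[281, 29]; [29, 7]]·[c₁, c₀]ᵀ = [498, 46]ᵀ.
Δ = 281·7 − 29² = 1126.
c₁ = (498·7 − 29·46)/1126 = 1076/563; c₀ = (281·46 − 29·498)/1126 = -758/563.

c₁ = 1.911, c₀ = -1.346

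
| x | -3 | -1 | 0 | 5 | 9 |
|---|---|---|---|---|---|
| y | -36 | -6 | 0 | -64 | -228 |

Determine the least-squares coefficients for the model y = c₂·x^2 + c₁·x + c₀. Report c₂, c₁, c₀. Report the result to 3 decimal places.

With design matrix A, AᵀA = [[7268, 826, 116]; [826, 116, 10]; [116, 10, 5]] and Aᵀy = [-20398, -2258, -334]ᵀ.
Row-reducing yields c₂ = -37481/12019, c₁ = 32849/12019, c₀ = 992/12019.

c₂ = -3.118, c₁ = 2.733, c₀ = 0.083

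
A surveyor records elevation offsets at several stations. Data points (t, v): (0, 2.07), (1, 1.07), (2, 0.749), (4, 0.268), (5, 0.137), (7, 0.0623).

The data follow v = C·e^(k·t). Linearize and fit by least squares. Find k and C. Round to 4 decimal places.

Taking logs, ln v = k·t + ln C, so regress ln v on t.
AᵀA = [[95.0000, 19.0000]; [19.0000, 6]], rhs = [-35.1469, -5.5741]ᵀ  (here Σt = 19.0000, Σ(t)² = 95.0000, Σln v = -5.5741, Σt·ln v = -35.1469).
Slope k = (n·Σt·ln v − Σt·Σln v)/(n·Σ(t)² − (Σt)²) = (6·-35.1469 − 19.0000·-5.5741)/209.0000 = -0.50226; ln C = (Σln v − k·Σt)/n = 0.66147, so C = exp(0.66147) = 1.93763.

k = -0.5023, C = 1.9376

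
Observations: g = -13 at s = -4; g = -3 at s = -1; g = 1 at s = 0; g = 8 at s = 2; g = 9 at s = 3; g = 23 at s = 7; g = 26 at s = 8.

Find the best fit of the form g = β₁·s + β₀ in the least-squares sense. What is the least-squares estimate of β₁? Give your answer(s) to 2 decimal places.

β₁ = 3.23

With design matrix X, XᵀX = [[143, 15]; [15, 7]] and Xᵀg = [467, 51]ᵀ.
Determinant 143·7 − 15² = 776.
β₁ = (467·7 − 15·51)/776 = 313/97; β₀ = (143·51 − 15·467)/776 = 36/97.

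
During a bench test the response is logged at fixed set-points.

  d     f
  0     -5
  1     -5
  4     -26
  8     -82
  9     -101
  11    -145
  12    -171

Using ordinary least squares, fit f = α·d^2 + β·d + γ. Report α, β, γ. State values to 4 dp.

α = -1.0517, β = -1.2927, γ = -3.9670

Forming MᵀM = [[46291, 4365, 427]; [4365, 427, 45]; [427, 45, 7]] and Mᵀf = [-56019, -5321, -535]ᵀ gives MᵀM·[α, β, γ]ᵀ = Mᵀf.
Solving the 3×3 system (Gaussian elimination) gives α = -75221/71526, β = -4403/3406, γ = -141872/35763.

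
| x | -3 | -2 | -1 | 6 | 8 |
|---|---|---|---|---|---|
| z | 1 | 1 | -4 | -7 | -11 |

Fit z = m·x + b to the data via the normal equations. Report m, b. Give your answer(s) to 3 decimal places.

The normal system MᵀM·[m, b]ᵀ = Mᵀz is [[114, 8]; [8, 5]]·[m, b]ᵀ = [-131, -20]ᵀ.
Determinant 114·5 − 8² = 506.
m = ((-131)·5 − 8·(-20))/506 = -45/46; b = (114·(-20) − 8·(-131))/506 = -56/23.

m = -0.978, b = -2.435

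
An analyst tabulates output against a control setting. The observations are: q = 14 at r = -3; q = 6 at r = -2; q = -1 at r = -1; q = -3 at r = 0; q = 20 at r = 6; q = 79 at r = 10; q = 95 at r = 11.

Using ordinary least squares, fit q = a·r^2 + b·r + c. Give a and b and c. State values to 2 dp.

Compute the Gram sums: Σr^2·r^2 = 26035, Σr^2·r = 2511, Σr^2 = 271, Σr·r = 271, Σr = 21, Σ1 = 7.
And Σr^2·q = 20264, Σr·q = 1902, Σq = 210.
Inverting the 3×3 Gram matrix, [a, b, c]ᵀ = [637028/612201, -485503/204067, -1926527/612201]ᵀ.

a = 1.04, b = -2.38, c = -3.15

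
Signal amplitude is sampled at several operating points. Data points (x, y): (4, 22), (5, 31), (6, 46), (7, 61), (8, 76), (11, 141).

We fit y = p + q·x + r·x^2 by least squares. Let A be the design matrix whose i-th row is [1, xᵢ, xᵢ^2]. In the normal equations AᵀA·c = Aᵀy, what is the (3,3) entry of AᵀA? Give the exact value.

23315

Row 3 ↔ basis x^2, column 3 ↔ basis x^2, so (AᵀA)_{3,3} = Σᵢ (x^2)·(x^2) = (16)·(16) + (25)·(25) + (36)·(36) + (49)·(49) + (64)·(64) + (121)·(121) = 23315.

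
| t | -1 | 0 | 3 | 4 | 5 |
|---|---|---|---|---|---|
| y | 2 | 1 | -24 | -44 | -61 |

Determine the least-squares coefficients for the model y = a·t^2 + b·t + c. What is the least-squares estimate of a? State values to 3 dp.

Compute the Gram sums: Σt^2·t^2 = 963, Σt^2·t = 215, Σt^2 = 51, Σt·t = 51, Σt = 11, Σ1 = 5.
Moment sums: Σt^2·y = -2443, Σt·y = -555, Σy = -126.
So MᵀM·[a, b, c]ᵀ = Mᵀy: [[963, 215, 51]; [215, 51, 11]; [51, 11, 5]]·[a, b, c]ᵀ = [-2443, -555, -126]ᵀ.
Solving the 3×3 system (Gaussian elimination) gives a = -3089/1624, b = -4985/1624, c = 775/812.

a = -1.902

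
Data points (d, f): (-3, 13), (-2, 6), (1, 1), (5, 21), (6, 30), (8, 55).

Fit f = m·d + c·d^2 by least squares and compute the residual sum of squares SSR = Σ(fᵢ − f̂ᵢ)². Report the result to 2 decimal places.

SSR = 3.82

Normal-equation sums: Σd·d = 139, Σd·d^2 = 819, Σd^2·d^2 = 6115.
For Mᵀf: Σd·f = 675, Σd^2·f = 5267.
So MᵀM·[m, c]ᵀ = Mᵀf: [[139, 819]; [819, 6115]]·[m, c]ᵀ = [675, 5267]ᵀ.
Δ = 139·6115 − 819² = 179224.
m = (675·6115 − 819·5267)/179224 = -23256/22403; c = (139·5267 − 819·675)/179224 = 22411/22403.
Residuals: 19772/22403, -1738/22403, 23248/22403, 26468/22403, 4830/22403, -16091/22403; SSR = 85579/22403.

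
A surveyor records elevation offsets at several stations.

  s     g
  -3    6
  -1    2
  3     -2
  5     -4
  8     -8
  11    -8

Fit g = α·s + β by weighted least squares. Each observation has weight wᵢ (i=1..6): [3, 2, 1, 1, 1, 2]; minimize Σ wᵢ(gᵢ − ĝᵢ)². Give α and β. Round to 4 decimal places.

α = -1.0213, β = 1.9574

Setting ∂/∂α … = 0 gives: 369·α + 27·β = -324;  27·α + 10·β = -8.
(Σwᵢ·s·s = 369, Σwᵢ·s = 27, Σwᵢ·1 = 10, Σwᵢ·s·g = -324, Σwᵢ·g = -8.)
Eliminating β: 10·(row 1) − 27·(row 2) gives 2961·α = 10·(-324) − 27·(-8) = -3024, so α = -48/47.
Then β = ((-8) − 27·(-48/47))/10 = 92/47.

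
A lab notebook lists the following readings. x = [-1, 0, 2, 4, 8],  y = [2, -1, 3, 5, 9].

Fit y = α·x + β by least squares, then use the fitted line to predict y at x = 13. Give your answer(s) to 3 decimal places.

ŷ = 13.594

Entries of AᵀA: Σx·x = 85, Σx = 13, Σ1 = 5.
Right-hand side: Σx·y = 96, Σy = 18.
AᵀA·[α, β]ᵀ = Aᵀy becomes [[85, 13]; [13, 5]]·[α, β]ᵀ = [96, 18]ᵀ.
Determinant 85·5 − 13² = 256.
α = (96·5 − 13·18)/256 = 123/128; β = (85·18 − 13·96)/256 = 141/128.
At x = 13: ŷ = (123/128)·(13) + (141/128)·(1) = 435/32.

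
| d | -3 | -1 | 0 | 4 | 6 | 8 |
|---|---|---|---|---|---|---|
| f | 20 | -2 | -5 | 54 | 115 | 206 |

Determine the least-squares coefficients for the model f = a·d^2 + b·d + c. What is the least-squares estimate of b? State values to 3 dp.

Compute the Gram sums: Σd^2·d^2 = 5730, Σd^2·d = 764, Σd^2 = 126, Σd·d = 126, Σd = 14, Σ1 = 6.
And Σd^2·f = 18366, Σd·f = 2496, Σf = 388.
Solving the 3×3 system (Gaussian elimination) gives a = 30910/10041, b = 25789/16735, c = -179483/50205.

b = 1.541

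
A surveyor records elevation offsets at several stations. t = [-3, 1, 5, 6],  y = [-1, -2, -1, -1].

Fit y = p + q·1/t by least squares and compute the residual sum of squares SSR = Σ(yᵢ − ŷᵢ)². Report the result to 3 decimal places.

Entries of XᵀX: Σ1 = 4, Σ1/t = 31/30, Σ1/t·1/t = 1061/900.
Moment sums: Σy = -5, Σ1/t·y = -61/30.
So XᵀX·[p, q]ᵀ = Xᵀy: [[4, 31/30]; [31/30, 1061/900]]·[p, q]ᵀ = [-5, -61/30]ᵀ.
Eliminating q: (1061/900)·(row 1) − (31/30)·(row 2) gives (3283/900)·p = (1061/900)·(-5) − (31/30)·(-61/30) = -569/150, so p = -3414/3283.
Then q = ((-61/30) − (31/30)·(-3414/3283))/(1061/900) = -2670/3283.
Residuals: -759/3283, -482/3283, 95/469, 576/3283; SSR = 482/3283.

SSR = 0.147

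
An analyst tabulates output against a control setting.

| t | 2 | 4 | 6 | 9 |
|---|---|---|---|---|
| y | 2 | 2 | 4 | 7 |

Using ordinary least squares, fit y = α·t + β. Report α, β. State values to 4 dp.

Forming AᵀA = [[137, 21]; [21, 4]] and Aᵀy = [99, 15]ᵀ gives AᵀA·[α, β]ᵀ = Aᵀy.
Determinant 137·4 − 21² = 107.
α = (99·4 − 21·15)/107 = 81/107; β = (137·15 − 21·99)/107 = -24/107.

α = 0.7570, β = -0.2243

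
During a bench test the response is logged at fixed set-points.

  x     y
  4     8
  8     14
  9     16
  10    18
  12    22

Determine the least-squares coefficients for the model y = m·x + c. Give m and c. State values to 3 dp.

m = 1.739, c = 0.648

Setting ∂/∂m … = 0 gives: 405·m + 43·c = 732;  43·m + 5·c = 78.
det = 405·5 − 43² = 176.
m = (732·5 − 43·78)/176 = 153/88; c = (405·78 − 43·732)/176 = 57/88.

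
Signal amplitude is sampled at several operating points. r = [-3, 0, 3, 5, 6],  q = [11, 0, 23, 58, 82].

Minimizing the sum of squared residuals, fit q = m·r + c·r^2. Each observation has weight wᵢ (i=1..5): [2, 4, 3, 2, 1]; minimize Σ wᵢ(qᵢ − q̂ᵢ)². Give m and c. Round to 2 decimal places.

Entries of XᵀWX: Σwᵢ·r·r = 131, Σwᵢ·r·r^2 = 493, Σwᵢ·r^2·r^2 = 2951.
And Σwᵢ·r·q = 1213, Σwᵢ·r^2·q = 6671.
So XᵀWX·[m, c]ᵀ = XᵀWq: [[131, 493]; [493, 2951]]·[m, c]ᵀ = [1213, 6671]ᵀ.
det = 131·2951 − 493² = 143532.
m = (1213·2951 − 493·6671)/143532 = 24230/11961; c = (131·6671 − 493·1213)/143532 = 22991/11961.

m = 2.03, c = 1.92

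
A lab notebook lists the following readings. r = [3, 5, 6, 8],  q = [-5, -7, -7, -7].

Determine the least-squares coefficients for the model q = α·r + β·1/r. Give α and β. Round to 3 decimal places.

Entries of MᵀM: Σr·r = 134, Σr·1/r = 4, Σ1/r·1/r = 2801/14400.
Right-hand side: Σr·q = -148, Σ1/r·q = -613/120.
So MᵀM·[α, β]ᵀ = Mᵀq: [[134, 4]; [4, 2801/14400]]·[α, β]ᵀ = [-148, -613/120]ᵀ.
Determinant 134·(2801/14400) − 4² = 72467/7200.
α = ((-148)·(2801/14400) − 4·(-613/120))/(72467/7200) = -60154/72467; β = (134·(-613/120) − 4·(-148))/(72467/7200) = -666120/72467.

α = -0.830, β = -9.192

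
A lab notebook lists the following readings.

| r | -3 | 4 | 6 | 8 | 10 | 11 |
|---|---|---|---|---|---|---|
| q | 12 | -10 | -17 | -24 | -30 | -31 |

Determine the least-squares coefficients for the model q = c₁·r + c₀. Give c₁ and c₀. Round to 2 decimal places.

c₁ = -3.16, c₀ = 2.30

Forming XᵀX = [[346, 36]; [36, 6]] and Xᵀq = [-1011, -100]ᵀ gives XᵀX·[c₁, c₀]ᵀ = Xᵀq.
Δ = 346·6 − 36² = 780.
c₁ = ((-1011)·6 − 36·(-100))/780 = -411/130; c₀ = (346·(-100) − 36·(-1011))/780 = 449/195.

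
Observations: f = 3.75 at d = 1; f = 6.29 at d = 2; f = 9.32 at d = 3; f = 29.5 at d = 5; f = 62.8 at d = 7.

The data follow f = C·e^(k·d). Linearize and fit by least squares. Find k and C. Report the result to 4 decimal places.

Let Y = ln f. Fitting Y = k·d + ln C by least squares:
XᵀX = [[88.0000, 18.0000]; [18.0000, 5]], rhs = [57.5978, 12.9172]ᵀ  (here Σd = 18.0000, Σ(d)² = 88.0000, Σln f = 12.9172, Σd·ln f = 57.5978).
Solving (det = 116.0000): k = 0.47827, ln C = 0.86168, so C = exp(0.86168) = 2.36714.

k = 0.4783, C = 2.3671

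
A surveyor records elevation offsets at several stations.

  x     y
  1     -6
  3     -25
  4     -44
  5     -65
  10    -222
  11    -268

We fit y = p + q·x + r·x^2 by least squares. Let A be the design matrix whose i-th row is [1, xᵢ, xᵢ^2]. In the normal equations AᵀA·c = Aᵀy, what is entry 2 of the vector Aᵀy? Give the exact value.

-5750

Entry 2 ↔ basis x, so (Aᵀy)_{2} = Σᵢ (x)·yᵢ = (1)·(-6) + (3)·(-25) + (4)·(-44) + (5)·(-65) + (10)·(-222) + (11)·(-268) = -5750.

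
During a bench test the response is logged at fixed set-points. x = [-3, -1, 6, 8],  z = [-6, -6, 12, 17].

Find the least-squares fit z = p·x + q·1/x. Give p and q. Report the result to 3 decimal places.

p = 1.976, q = 3.656

Entries of MᵀM: Σx·x = 110, Σx·1/x = 4, Σ1/x·1/x = 665/576.
Right-hand side: Σx·z = 232, Σ1/x·z = 97/8.
MᵀM·[p, q]ᵀ = Mᵀz becomes [[110, 4]; [4, 665/576]]·[p, q]ᵀ = [232, 97/8]ᵀ.
det = 110·(665/576) − 4² = 31967/288.
p = (232·(665/576) − 4·(97/8))/(31967/288) = 63172/31967; q = (110·(97/8) − 4·232)/(31967/288) = 116856/31967.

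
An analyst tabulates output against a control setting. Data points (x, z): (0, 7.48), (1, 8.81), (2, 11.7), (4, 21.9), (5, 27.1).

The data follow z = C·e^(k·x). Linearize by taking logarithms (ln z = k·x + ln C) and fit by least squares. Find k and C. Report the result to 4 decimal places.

k = 0.2708, C = 7.0769

Taking logs, ln z = k·x + ln C, so regress ln z on x.
Σx = 12.0000, Σ(x)² = 46.0000, Σln z = 13.0337, Σx·ln z = 35.9387.
Equations: 46.0000·k + 12.0000·ln C = 35.9387;  12.0000·k + 5·ln C = 13.0337.
Δ = 46.0000·5 − (12.0000)² = 86.0000; k = (35.9387·5 − 12.0000·13.0337)/86.0000 = 0.27080, ln C = (46.0000·13.0337 − 12.0000·35.9387)/86.0000 = 1.95683, so C = exp(1.95683) = 7.07686.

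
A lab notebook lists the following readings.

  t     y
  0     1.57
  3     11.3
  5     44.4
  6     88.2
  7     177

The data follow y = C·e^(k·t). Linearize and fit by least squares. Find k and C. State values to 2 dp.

Linearized form: ln y = k·t + ln C. From the 5 transformed points,
XᵀX = [[119.0000, 21.0000]; [21.0000, 5]], rhs = [89.3513, 16.3249]ᵀ  (here Σt = 21.0000, Σ(t)² = 119.0000, Σln y = 16.3249, Σt·ln y = 89.3513).
Slope k = (n·Σt·ln y − Σt·Σln y)/(n·Σ(t)² − (Σt)²) = (5·89.3513 − 21.0000·16.3249)/154.0000 = 0.67490; ln C = (Σln y − k·Σt)/n = 0.43041, so C = exp(0.43041) = 1.53789.

k = 0.67, C = 1.54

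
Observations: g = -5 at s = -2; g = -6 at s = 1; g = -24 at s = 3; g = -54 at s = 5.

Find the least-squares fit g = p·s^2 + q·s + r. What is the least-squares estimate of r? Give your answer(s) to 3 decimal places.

r = -2.557

Entries of AᵀA: Σs^2·s^2 = 723, Σs^2·s = 145, Σs^2 = 39, Σs·s = 39, Σs = 7, Σ1 = 4.
For Aᵀg: Σs^2·g = -1592, Σs·g = -338, Σg = -89.
So AᵀA·[p, q, r]ᵀ = Aᵀg: [[723, 145, 39]; [145, 39, 7]; [39, 7, 4]]·[p, q, r]ᵀ = [-1592, -338, -89]ᵀ.
Solving the 3×3 system (Gaussian elimination) gives p = -2693/1639, q = -3440/1639, r = -381/149.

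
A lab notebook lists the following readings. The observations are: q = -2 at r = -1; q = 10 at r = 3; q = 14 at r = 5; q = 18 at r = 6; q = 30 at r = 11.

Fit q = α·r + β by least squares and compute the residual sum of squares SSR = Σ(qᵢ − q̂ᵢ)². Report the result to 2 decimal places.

SSR = 2.13

MᵀM·[α, β]ᵀ = Mᵀq reads: 192·α + 24·β = 540;  24·α + 5·β = 70.
(Σr·r = 192, Σr = 24, Σ1 = 5, Σr·q = 540, Σq = 70.)
Eliminating β: 5·(row 1) − 24·(row 2) gives 384·α = 5·540 − 24·70 = 1020, so α = 85/32.
Then β = (70 − 24·(85/32))/5 = 5/4.
Residuals: -19/32, 25/32, -17/32, 13/16, -15/32; SSR = 17/8.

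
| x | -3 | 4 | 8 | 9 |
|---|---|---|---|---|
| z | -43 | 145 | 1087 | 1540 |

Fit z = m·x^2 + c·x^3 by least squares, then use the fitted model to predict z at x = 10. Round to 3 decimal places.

With design matrix M, MᵀM = [[10994, 92598]; [92598, 798410]] and Mᵀz = [196241, 1689645]ᵀ.
det = 10994·798410 − 92598² = 203329936.
m = (196241·798410 − 92598·1689645)/203329936 = 55757275/50832484; c = (10994·1689645 − 92598·196241)/203329936 = 4396011/2210108.
At x = 10: ẑ = (55757275/50832484)·(100) + (4396011/2210108)·(1000) = 26670995125/12708121.

ẑ = 2098.736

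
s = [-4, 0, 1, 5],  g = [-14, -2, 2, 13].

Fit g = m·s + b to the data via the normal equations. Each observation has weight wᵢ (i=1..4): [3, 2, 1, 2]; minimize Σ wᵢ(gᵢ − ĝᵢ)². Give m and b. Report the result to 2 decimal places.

m = 3.01, b = -1.87

The normal system MᵀWM·[m, b]ᵀ = MᵀWg is [[99, -1]; [-1, 8]]·[m, b]ᵀ = [300, -18]ᵀ.
Determinant 99·8 − (-1)² = 791.
m = (300·8 − (-1)·(-18))/791 = 2382/791; b = (99·(-18) − (-1)·300)/791 = -1482/791.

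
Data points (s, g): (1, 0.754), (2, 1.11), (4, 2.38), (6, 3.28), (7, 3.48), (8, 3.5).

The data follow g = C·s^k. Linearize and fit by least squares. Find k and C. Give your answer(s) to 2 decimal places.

k = 0.80, C = 0.72

Let Y = ln g. Fitting Y = k·ln s + ln C by least squares:
Σln s = 7.8966, Σ(ln s)² = 13.7233, Σln g = 4.3767, Σln s·ln g = 8.4344.
Normal system: [[13.7233, 7.8966]; [7.8966, 6]]·[k, ln C]ᵀ = [8.4344, 4.3767]ᵀ.
Slope k = (n·Σln s·ln g − Σln s·Σln g)/(n·Σ(ln s)² − (Σln s)²) = (6·8.4344 − 7.8966·4.3767)/19.9843 = 0.80289; ln C = (Σln g − k·Σln s)/n = -0.32722, so C = exp(-0.32722) = 0.72093.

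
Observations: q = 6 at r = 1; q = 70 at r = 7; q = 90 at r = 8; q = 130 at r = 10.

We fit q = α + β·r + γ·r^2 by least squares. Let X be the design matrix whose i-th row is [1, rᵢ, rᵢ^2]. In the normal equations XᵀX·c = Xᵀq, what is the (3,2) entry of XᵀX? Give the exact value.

1856

Row 3 ↔ basis r^2, column 2 ↔ basis r, so (XᵀX)_{3,2} = Σᵢ (r^2)·(r) = (1)·(1) + (49)·(7) + (64)·(8) + (100)·(10) = 1856.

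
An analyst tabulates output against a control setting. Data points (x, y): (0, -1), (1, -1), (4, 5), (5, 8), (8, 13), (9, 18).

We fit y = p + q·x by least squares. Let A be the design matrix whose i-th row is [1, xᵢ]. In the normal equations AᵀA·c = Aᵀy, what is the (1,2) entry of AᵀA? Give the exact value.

Row 1 ↔ basis 1, column 2 ↔ basis x, so (AᵀA)_{1,2} = Σᵢ x = (1)·(0) + (1)·(1) + (1)·(4) + (1)·(5) + (1)·(8) + (1)·(9) = 27.

27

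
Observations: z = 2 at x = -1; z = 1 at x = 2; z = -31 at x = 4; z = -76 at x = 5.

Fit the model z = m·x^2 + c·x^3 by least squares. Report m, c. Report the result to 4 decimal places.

m = 2.3339, c = -1.0732

Setting ∂/∂m … = 0 gives: 898·m + 4180·c = -2390;  4180·m + 19786·c = -11478.
(Σx^2·x^2 = 898, Σx^2·x^3 = 4180, Σx^3·x^3 = 19786, Σx^2·z = -2390, Σx^3·z = -11478.)
Determinant 898·19786 − 4180² = 295428.
m = ((-2390)·19786 − 4180·(-11478))/295428 = 24625/10551; c = (898·(-11478) − 4180·(-2390))/295428 = -11323/10551.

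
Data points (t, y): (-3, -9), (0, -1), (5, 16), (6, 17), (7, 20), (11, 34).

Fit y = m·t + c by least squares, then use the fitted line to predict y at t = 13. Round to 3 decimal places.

ŷ = 39.332

Setting ∂/∂m … = 0 gives: 240·m + 26·c = 723;  26·m + 6·c = 77.
Determinant 240·6 − 26² = 764.
m = (723·6 − 26·77)/764 = 584/191; c = (240·77 − 26·723)/764 = -159/382.
At t = 13: ŷ = (584/191)·(13) + (-159/382)·(1) = 15025/382.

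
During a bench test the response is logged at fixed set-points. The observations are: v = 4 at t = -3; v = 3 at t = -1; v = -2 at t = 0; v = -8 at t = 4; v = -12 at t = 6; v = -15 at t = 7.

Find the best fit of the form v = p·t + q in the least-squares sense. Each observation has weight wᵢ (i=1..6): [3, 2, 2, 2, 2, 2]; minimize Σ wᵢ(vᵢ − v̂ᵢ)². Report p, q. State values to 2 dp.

XᵀWX·[p, q]ᵀ = XᵀWv reads: 231·p + 23·q = -460;  23·p + 13·q = -56.
(Σwᵢ·t·t = 231, Σwᵢ·t = 23, Σwᵢ·1 = 13, Σwᵢ·t·v = -460, Σwᵢ·v = -56.)
det = 231·13 − 23² = 2474.
p = ((-460)·13 − 23·(-56))/2474 = -2346/1237; q = (231·(-56) − 23·(-460))/2474 = -1178/1237.

p = -1.90, q = -0.95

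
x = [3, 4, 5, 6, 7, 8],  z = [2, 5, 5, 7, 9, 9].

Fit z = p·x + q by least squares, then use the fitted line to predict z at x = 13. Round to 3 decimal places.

Normal-equation sums: Σx·x = 199, Σx = 33, Σ1 = 6.
Right-hand side: Σx·z = 228, Σz = 37.
So MᵀM·[p, q]ᵀ = Mᵀz: [[199, 33]; [33, 6]]·[p, q]ᵀ = [228, 37]ᵀ.
Determinant 199·6 − 33² = 105.
p = (228·6 − 33·37)/105 = 7/5; q = (199·37 − 33·228)/105 = -23/15.
At x = 13: ẑ = (7/5)·(13) + (-23/15)·(1) = 50/3.

ẑ = 16.667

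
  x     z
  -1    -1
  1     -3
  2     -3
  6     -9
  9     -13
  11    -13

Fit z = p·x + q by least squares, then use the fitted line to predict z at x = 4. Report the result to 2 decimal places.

ẑ = -6.26

The normal equations are: 244·p + 28·q = -322;  28·p + 6·q = -42.
(Σx·x = 244, Σx = 28, Σ1 = 6, Σx·z = -322, Σz = -42.)
Eliminating q: 6·(row 1) − 28·(row 2) gives 680·p = 6·(-322) − 28·(-42) = -756, so p = -189/170.
Then q = ((-42) − 28·(-189/170))/6 = -154/85.
At x = 4: ẑ = (-189/170)·(4) + (-154/85)·(1) = -532/85.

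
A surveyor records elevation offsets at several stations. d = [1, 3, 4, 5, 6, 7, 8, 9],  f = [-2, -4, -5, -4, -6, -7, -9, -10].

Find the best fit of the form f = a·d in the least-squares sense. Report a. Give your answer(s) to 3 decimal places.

Normal-equation sums: Σd·d = 281.
Moment sums: Σd·f = -301.
a = (-301)/281 = -1.07117.

a = -1.071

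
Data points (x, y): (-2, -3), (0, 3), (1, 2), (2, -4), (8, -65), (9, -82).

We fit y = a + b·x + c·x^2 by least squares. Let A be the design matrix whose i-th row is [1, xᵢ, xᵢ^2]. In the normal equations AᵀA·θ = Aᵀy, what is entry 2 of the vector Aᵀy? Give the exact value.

Entry 2 ↔ basis x, so (Aᵀy)_{2} = Σᵢ (x)·yᵢ = (-2)·(-3) + (0)·(3) + (1)·(2) + (2)·(-4) + (8)·(-65) + (9)·(-82) = -1258.

-1258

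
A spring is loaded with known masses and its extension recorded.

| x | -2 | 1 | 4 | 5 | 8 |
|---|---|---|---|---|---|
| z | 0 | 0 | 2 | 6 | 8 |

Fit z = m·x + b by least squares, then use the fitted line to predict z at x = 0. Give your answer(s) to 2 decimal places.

From the data, Σx·x = 110, Σx = 16, Σ1 = 5.
For Aᵀz: Σx·z = 102, Σz = 16.
AᵀA·[m, b]ᵀ = Aᵀz becomes [[110, 16]; [16, 5]]·[m, b]ᵀ = [102, 16]ᵀ.
Eliminating b: 5·(row 1) − 16·(row 2) gives 294·m = 5·102 − 16·16 = 254, so m = 127/147.
Then b = (16 − 16·(127/147))/5 = 64/147.
At x = 0: ẑ = (127/147)·(0) + (64/147)·(1) = 64/147.

ẑ = 0.44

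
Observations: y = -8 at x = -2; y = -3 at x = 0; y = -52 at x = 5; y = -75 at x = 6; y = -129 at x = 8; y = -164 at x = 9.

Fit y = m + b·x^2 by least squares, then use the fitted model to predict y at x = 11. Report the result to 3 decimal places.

The normal equations are: 6·m + 210·b = -431;  210·m + 12594·b = -25572.
(Σ1 = 6, Σx^2 = 210, Σx^2·x^2 = 12594, Σy = -431, Σx^2·y = -25572.)
Δ = 6·12594 − 210² = 31464.
m = ((-431)·12594 − 210·(-25572))/31464 = -9649/5244; b = (6·(-25572) − 210·(-431))/31464 = -10487/5244.
At x = 11: ŷ = (-9649/5244)·(1) + (-10487/5244)·(121) = -106548/437.

ŷ = -243.817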